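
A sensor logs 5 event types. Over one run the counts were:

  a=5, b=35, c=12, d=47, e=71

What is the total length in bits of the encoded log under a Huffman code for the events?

338

Merge the two smallest weights repeatedly:
combine a(5), c(12) → 17
combine 17, b(35) → 52
combine d(47), 52 → 99
combine e(71), 99 → 170
Each symbol's bit-cost is frequency × depth; summing gives 338 bits (equivalently 17 + 52 + 99 + 170).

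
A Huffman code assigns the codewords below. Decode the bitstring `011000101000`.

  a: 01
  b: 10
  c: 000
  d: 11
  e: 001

abeac

Read left to right; each codeword is recognised as soon as it completes (prefix code):
  01→a | 10→b | 001→e | 01→a | 000→c
Decoded message: abeac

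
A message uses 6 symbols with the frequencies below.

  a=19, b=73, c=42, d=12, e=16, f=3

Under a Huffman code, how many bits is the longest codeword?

5

Merge the two lowest-weight nodes at each step:
merge f(3) and d(12): 15
merge 15 and e(16): 31
merge a(19) and 31: 50
merge c(42) and 50: 92
merge b(73) and 92: 165
Maximum depth reached is 5.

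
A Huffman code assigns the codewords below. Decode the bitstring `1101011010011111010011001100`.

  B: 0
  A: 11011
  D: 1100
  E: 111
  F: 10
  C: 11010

Read left to right; each codeword is recognised as soon as it completes (prefix code):
  11010→C | 11010→C | 0→B | 111→E | 11010→C | 0→B | 1100→D | 1100→D
Decoded message: CCBECBDD

CCBECBDD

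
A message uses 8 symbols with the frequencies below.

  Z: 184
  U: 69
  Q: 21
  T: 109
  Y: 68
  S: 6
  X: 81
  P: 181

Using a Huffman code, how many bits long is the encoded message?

1914

Greedily combine the two least-frequent nodes:
combine S(6), Q(21) → 27
combine 27, Y(68) → 95
combine U(69), X(81) → 150
combine 95, T(109) → 204
combine 150, P(181) → 331
combine Z(184), 204 → 388
combine 331, 388 → 719
Total encoded bits = sum of merged weights = 27 + 95 + 150 + 204 + 331 + 388 + 719 = 1914.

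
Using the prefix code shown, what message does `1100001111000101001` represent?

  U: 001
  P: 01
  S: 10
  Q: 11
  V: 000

Read left to right; each codeword is recognised as soon as it completes (prefix code):
  11→Q | 000→V | 01→P | 11→Q | 10→S | 001→U | 01→P | 001→U
Decoded message: QVPQSUPU

QVPQSUPU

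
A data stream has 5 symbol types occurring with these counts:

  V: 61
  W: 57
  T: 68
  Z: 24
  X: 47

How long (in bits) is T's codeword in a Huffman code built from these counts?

2

Repeatedly merge the two smallest:
combine Z(24), X(47) → 71
combine W(57), V(61) → 118
combine T(68), 71 → 139
combine 118, 139 → 257
The subtree containing T is merged 2 times, so code length = 2.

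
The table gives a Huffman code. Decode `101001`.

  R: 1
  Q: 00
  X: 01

Read left to right; each codeword is recognised as soon as it completes (prefix code):
  1→R | 01→X | 00→Q | 1→R
Decoded message: RXQR

RXQR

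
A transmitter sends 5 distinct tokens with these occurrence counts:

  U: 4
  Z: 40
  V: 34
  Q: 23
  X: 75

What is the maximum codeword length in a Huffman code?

Merge the two lowest-weight nodes at each step:
U(4) + Q(23) → 27
27 + V(34) → 61
Z(40) + 61 → 101
X(75) + 101 → 176
The rarest symbols sit at the bottom; the longest codeword is 4 bits.

4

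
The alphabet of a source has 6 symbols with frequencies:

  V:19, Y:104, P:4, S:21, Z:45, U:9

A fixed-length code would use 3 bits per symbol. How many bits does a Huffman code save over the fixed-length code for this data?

208

Fixed-length: 3 bits × 202 symbols = 606 bits.
Huffman merges:
merge P(4) and U(9): 13
merge 13 and V(19): 32
merge S(21) and 32: 53
merge Z(45) and 53: 98
merge 98 and Y(104): 202
Huffman total = 13 + 32 + 53 + 98 + 202 = 398 bits.
Saving = 606 − 398 = 208 bits.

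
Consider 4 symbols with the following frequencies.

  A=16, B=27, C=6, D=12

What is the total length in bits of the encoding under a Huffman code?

Greedily combine the two least-frequent nodes:
combine C(6), D(12) → 18
combine A(16), 18 → 34
combine B(27), 34 → 61
Each symbol's bit-cost is frequency × depth; summing gives 113 bits (equivalently 18 + 34 + 61).

113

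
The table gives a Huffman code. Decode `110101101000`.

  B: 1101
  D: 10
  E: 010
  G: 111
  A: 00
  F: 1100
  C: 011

Read left to right; each codeword is recognised as soon as it completes (prefix code):
  1101→B | 011→C | 010→E | 00→A
Decoded message: BCEA

BCEA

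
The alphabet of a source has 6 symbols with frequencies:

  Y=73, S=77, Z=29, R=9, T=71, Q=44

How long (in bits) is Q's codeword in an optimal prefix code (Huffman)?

3

Build the tree from the bottom:
R(9) + Z(29) → 38
38 + Q(44) → 82
T(71) + Y(73) → 144
S(77) + 82 → 159
144 + 159 → 303
Q's leaf is at depth 3, giving a 3-bit codeword.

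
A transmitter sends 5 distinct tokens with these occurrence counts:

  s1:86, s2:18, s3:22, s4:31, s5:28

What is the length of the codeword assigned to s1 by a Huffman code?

Repeatedly merge the two smallest:
s2(18) + s3(22) → 40
s5(28) + s4(31) → 59
40 + 59 → 99
s1(86) + 99 → 185
s1 is merged only at the final step, so code length = 1.

1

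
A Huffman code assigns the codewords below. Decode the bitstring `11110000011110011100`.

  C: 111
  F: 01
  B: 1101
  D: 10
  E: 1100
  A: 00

Read left to right; each codeword is recognised as soon as it completes (prefix code):
  111→C | 10→D | 00→A | 00→A | 111→C | 10→D | 01→F | 1100→E
Decoded message: CDAACDFE

CDAACDFE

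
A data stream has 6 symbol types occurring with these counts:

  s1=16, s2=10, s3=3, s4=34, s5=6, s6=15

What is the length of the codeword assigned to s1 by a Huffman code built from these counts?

3

Repeatedly merge the two smallest:
merge s3(3) and s5(6): 9
merge 9 and s2(10): 19
merge s6(15) and s1(16): 31
merge 19 and 31: 50
merge s4(34) and 50: 84
The subtree containing s1 is merged 3 times, so code length = 3.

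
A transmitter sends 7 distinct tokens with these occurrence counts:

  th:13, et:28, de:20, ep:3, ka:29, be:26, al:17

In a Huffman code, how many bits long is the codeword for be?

Build the tree from the bottom:
ep(3) + th(13) → 16
16 + al(17) → 33
de(20) + be(26) → 46
et(28) + ka(29) → 57
33 + 46 → 79
57 + 79 → 136
The subtree containing be is merged 3 times, so code length = 3.

3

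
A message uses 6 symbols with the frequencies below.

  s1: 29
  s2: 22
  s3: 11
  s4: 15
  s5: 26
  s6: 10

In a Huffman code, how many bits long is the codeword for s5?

2

Build the tree from the bottom:
merge s6(10) and s3(11): 21
merge s4(15) and 21: 36
merge s2(22) and s5(26): 48
merge s1(29) and 36: 65
merge 48 and 65: 113
The subtree containing s5 is merged 2 times, so code length = 2.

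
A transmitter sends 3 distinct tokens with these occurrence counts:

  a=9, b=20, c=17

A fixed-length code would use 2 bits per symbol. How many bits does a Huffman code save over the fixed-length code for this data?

Fixed-length: 2 bits × 46 symbols = 92 bits.
Huffman merges:
a(9) + c(17) → 26
b(20) + 26 → 46
Huffman total = 26 + 46 = 72 bits.
Saving = 92 − 72 = 20 bits.

20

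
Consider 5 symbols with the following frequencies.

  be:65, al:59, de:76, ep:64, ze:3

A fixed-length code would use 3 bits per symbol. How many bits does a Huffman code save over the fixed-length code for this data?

205

Fixed-length: 3 bits × 267 symbols = 801 bits.
Huffman merges:
merge ze(3) and al(59): 62
merge 62 and ep(64): 126
merge be(65) and de(76): 141
merge 126 and 141: 267
Huffman total = 62 + 126 + 141 + 267 = 596 bits.
Saving = 801 − 596 = 205 bits.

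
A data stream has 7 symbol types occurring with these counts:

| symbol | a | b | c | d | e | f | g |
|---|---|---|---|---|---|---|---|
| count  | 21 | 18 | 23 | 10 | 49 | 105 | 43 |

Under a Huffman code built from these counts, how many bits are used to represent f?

Build the tree from the bottom:
d(10) + b(18) → 28
a(21) + c(23) → 44
28 + g(43) → 71
44 + e(49) → 93
71 + 93 → 164
f(105) + 164 → 269
f sits one level below the root: a 1-bit codeword.

1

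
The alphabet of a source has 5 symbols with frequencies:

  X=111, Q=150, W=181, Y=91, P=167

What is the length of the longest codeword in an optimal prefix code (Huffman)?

3

Merge the two lowest-weight nodes at each step:
merge Y(91) and X(111): 202
merge Q(150) and P(167): 317
merge W(181) and 202: 383
merge 317 and 383: 700
Maximum depth reached is 3.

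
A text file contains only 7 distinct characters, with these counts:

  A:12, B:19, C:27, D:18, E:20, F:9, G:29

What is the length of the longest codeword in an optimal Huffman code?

Merge the two lowest-weight nodes at each step:
merge F(9) and A(12): 21
merge D(18) and B(19): 37
merge E(20) and 21: 41
merge C(27) and G(29): 56
merge 37 and 41: 78
merge 56 and 78: 134
The rarest symbols sit at the bottom; the longest codeword is 4 bits.

4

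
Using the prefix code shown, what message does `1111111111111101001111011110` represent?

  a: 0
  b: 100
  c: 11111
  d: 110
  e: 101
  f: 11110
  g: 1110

Read left to right; each codeword is recognised as soon as it completes (prefix code):
  11111→c | 11111→c | 11110→f | 100→b | 11110→f | 11110→f
Decoded message: ccfbff

ccfbff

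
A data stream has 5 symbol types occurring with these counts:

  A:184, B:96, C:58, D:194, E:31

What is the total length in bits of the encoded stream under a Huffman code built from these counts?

1206

Merge the two smallest weights repeatedly:
merge E(31) and C(58): 89
merge 89 and B(96): 185
merge A(184) and 185: 369
merge D(194) and 369: 563
The encoded length is the sum of every internal node's weight: 89 + 185 + 369 + 563 = 1206 bits.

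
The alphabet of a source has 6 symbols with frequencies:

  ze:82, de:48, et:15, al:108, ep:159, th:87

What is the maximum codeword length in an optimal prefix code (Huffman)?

4

Merge the two lowest-weight nodes at each step:
et(15) + de(48) → 63
63 + ze(82) → 145
th(87) + al(108) → 195
145 + ep(159) → 304
195 + 304 → 499
The first pair merged (et, de) ends up deepest, at depth 4.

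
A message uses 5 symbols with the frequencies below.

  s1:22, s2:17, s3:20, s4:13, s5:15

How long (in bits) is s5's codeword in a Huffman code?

Repeatedly merge the two smallest:
merge s4(13) and s5(15): 28
merge s2(17) and s3(20): 37
merge s1(22) and 28: 50
merge 37 and 50: 87
The subtree containing s5 is merged 3 times, so code length = 3.

3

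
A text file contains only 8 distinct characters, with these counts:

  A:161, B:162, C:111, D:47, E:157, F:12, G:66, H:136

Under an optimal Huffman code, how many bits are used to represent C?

Build the tree from the bottom:
F(12) + D(47) → 59
59 + G(66) → 125
C(111) + 125 → 236
H(136) + E(157) → 293
A(161) + B(162) → 323
236 + 293 → 529
323 + 529 → 852
The subtree containing C is merged 3 times, so code length = 3.

3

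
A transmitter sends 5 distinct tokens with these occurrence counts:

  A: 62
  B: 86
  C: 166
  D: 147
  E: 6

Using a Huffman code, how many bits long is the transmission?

990

Merge the two smallest weights repeatedly:
combine E(6), A(62) → 68
combine 68, B(86) → 154
combine D(147), 154 → 301
combine C(166), 301 → 467
Total encoded bits = sum of merged weights = 68 + 154 + 301 + 467 = 990.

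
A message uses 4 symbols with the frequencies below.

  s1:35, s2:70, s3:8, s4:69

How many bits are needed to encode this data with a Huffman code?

Build the Huffman tree bottom-up:
combine s3(8), s1(35) → 43
combine 43, s4(69) → 112
combine s2(70), 112 → 182
Total encoded bits = sum of merged weights = 43 + 112 + 182 = 337.

337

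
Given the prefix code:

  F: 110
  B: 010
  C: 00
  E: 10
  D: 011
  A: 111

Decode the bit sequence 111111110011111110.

Read left to right; each codeword is recognised as soon as it completes (prefix code):
  111→A | 111→A | 110→F | 011→D | 111→A | 110→F
Decoded message: AAFDAF

AAFDAF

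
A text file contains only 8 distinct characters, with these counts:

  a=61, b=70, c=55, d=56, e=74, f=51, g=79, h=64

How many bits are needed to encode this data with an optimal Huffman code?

1530

Merge the two smallest weights repeatedly:
f(51) + c(55) → 106
d(56) + a(61) → 117
h(64) + b(70) → 134
e(74) + g(79) → 153
106 + 117 → 223
134 + 153 → 287
223 + 287 → 510
Each symbol's bit-cost is frequency × depth; summing gives 1530 bits (equivalently 106 + 117 + 134 + 153 + 223 + 287 + 510).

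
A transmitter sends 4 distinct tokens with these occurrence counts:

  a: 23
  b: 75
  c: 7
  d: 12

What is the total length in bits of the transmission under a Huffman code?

Greedily combine the two least-frequent nodes:
c(7) + d(12) → 19
19 + a(23) → 42
42 + b(75) → 117
Each symbol's bit-cost is frequency × depth; summing gives 178 bits (equivalently 19 + 42 + 117).

178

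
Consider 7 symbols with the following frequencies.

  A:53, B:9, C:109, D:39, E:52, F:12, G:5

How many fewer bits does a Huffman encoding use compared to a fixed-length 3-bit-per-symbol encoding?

178

Fixed-length: 3 bits × 279 symbols = 837 bits.
Huffman merges:
G(5) + B(9) → 14
F(12) + 14 → 26
26 + D(39) → 65
E(52) + A(53) → 105
65 + 105 → 170
C(109) + 170 → 279
Huffman total = 14 + 26 + 65 + 105 + 170 + 279 = 659 bits.
Saving = 837 − 659 = 178 bits.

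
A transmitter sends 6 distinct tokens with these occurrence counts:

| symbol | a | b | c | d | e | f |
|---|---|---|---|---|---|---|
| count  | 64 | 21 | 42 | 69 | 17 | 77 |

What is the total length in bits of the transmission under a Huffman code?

698

Build the Huffman tree bottom-up:
e(17) + b(21) → 38
38 + c(42) → 80
a(64) + d(69) → 133
f(77) + 80 → 157
133 + 157 → 290
The encoded length is the sum of every internal node's weight: 38 + 80 + 133 + 157 + 290 = 698 bits.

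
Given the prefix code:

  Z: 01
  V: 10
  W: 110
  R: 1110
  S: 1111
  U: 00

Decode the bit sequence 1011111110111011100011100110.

Read left to right; each codeword is recognised as soon as it completes (prefix code):
  10→V | 1111→S | 1110→R | 1110→R | 1110→R | 00→U | 1110→R | 01→Z | 10→V
Decoded message: VSRRRURZV

VSRRRURZV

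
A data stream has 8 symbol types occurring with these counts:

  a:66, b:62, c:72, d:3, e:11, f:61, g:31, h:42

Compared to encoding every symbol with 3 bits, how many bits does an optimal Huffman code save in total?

79

Fixed-length: 3 bits × 348 symbols = 1044 bits.
Huffman merges:
combine d(3), e(11) → 14
combine 14, g(31) → 45
combine h(42), 45 → 87
combine f(61), b(62) → 123
combine a(66), c(72) → 138
combine 87, 123 → 210
combine 138, 210 → 348
Huffman total = 14 + 45 + 87 + 123 + 138 + 210 + 348 = 965 bits.
Saving = 1044 − 965 = 79 bits.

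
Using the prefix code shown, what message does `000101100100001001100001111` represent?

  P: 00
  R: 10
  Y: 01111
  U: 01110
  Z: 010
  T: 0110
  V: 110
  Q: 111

Read left to right; each codeword is recognised as soon as it completes (prefix code):
  00→P | 010→Z | 110→V | 010→Z | 00→P | 010→Z | 0110→T | 00→P | 01111→Y
Decoded message: PZVZPZTPY

PZVZPZTPY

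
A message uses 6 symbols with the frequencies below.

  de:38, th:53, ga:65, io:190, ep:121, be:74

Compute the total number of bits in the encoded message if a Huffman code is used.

1312

Build the Huffman tree bottom-up:
de(38) + th(53) → 91
ga(65) + be(74) → 139
91 + ep(121) → 212
139 + io(190) → 329
212 + 329 → 541
Total encoded bits = sum of merged weights = 91 + 139 + 212 + 329 + 541 = 1312.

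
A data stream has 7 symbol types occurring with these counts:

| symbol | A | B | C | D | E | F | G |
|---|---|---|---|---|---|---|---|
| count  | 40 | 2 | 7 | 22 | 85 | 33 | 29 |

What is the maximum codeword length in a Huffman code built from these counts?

Merge the two lowest-weight nodes at each step:
merge B(2) and C(7): 9
merge 9 and D(22): 31
merge G(29) and 31: 60
merge F(33) and A(40): 73
merge 60 and 73: 133
merge E(85) and 133: 218
The first pair merged (B, C) ends up deepest, at depth 5.

5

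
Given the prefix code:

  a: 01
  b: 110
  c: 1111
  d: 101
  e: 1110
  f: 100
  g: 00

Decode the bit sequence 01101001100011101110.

Read left to right; each codeword is recognised as soon as it completes (prefix code):
  01→a | 101→d | 00→g | 110→b | 00→g | 1110→e | 1110→e
Decoded message: adgbgee

adgbgee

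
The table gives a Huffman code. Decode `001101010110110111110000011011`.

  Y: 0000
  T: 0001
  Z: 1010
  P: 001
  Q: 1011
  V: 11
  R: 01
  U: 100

Read left to right; each codeword is recognised as soon as it completes (prefix code):
  001→P | 1010→Z | 1011→Q | 01→R | 1011→Q | 11→V | 100→U | 0001→T | 1011→Q
Decoded message: PZQRQVUTQ

PZQRQVUTQ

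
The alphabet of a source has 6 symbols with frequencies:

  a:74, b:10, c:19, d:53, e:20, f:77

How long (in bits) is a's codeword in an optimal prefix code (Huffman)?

2

Huffman merges, smallest pair first:
merge b(10) and c(19): 29
merge e(20) and 29: 49
merge 49 and d(53): 102
merge a(74) and f(77): 151
merge 102 and 151: 253
a's leaf is at depth 2, giving a 2-bit codeword.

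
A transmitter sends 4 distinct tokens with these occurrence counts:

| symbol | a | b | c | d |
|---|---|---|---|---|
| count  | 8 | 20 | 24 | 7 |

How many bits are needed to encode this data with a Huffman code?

Greedily combine the two least-frequent nodes:
combine d(7), a(8) → 15
combine 15, b(20) → 35
combine c(24), 35 → 59
Each symbol's bit-cost is frequency × depth; summing gives 109 bits (equivalently 15 + 35 + 59).

109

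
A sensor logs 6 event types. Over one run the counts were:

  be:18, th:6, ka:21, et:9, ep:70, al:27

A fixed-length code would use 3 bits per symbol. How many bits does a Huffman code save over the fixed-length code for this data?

Fixed-length: 3 bits × 151 symbols = 453 bits.
Huffman merges:
merge th(6) and et(9): 15
merge 15 and be(18): 33
merge ka(21) and al(27): 48
merge 33 and 48: 81
merge ep(70) and 81: 151
Huffman total = 15 + 33 + 48 + 81 + 151 = 328 bits.
Saving = 453 − 328 = 125 bits.

125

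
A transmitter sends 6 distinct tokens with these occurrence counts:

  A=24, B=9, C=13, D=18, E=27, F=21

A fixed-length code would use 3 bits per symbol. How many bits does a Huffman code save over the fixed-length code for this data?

Fixed-length: 3 bits × 112 symbols = 336 bits.
Huffman merges:
B(9) + C(13) → 22
D(18) + F(21) → 39
22 + A(24) → 46
E(27) + 39 → 66
46 + 66 → 112
Huffman total = 22 + 39 + 46 + 66 + 112 = 285 bits.
Saving = 336 − 285 = 51 bits.

51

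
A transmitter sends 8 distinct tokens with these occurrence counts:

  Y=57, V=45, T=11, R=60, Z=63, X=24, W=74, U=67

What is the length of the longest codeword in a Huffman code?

Merge the two lowest-weight nodes at each step:
merge T(11) and X(24): 35
merge 35 and V(45): 80
merge Y(57) and R(60): 117
merge Z(63) and U(67): 130
merge W(74) and 80: 154
merge 117 and 130: 247
merge 154 and 247: 401
The rarest symbols sit at the bottom; the longest codeword is 4 bits.

4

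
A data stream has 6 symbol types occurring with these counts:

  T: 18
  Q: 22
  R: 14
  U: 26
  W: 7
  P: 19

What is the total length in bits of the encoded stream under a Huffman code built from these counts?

270

Merge the two smallest weights repeatedly:
merge W(7) and R(14): 21
merge T(18) and P(19): 37
merge 21 and Q(22): 43
merge U(26) and 37: 63
merge 43 and 63: 106
Total encoded bits = sum of merged weights = 21 + 37 + 43 + 63 + 106 = 270.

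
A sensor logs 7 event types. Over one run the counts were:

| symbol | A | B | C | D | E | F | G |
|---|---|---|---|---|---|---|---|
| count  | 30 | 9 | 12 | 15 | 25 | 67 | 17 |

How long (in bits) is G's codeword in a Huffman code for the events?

Huffman merges, smallest pair first:
merge B(9) and C(12): 21
merge D(15) and G(17): 32
merge 21 and E(25): 46
merge A(30) and 32: 62
merge 46 and 62: 108
merge F(67) and 108: 175
The subtree containing G is merged 4 times, so code length = 4.

4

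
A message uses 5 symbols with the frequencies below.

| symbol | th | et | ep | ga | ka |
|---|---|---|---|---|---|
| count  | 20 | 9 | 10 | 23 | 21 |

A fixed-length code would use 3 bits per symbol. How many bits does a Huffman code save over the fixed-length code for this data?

64

Fixed-length: 3 bits × 83 symbols = 249 bits.
Huffman merges:
merge et(9) and ep(10): 19
merge 19 and th(20): 39
merge ka(21) and ga(23): 44
merge 39 and 44: 83
Huffman total = 19 + 39 + 44 + 83 = 185 bits.
Saving = 249 − 185 = 64 bits.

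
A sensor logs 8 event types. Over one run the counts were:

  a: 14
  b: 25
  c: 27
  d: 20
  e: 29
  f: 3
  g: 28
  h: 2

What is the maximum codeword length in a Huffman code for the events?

Merge the two lowest-weight nodes at each step:
combine h(2), f(3) → 5
combine 5, a(14) → 19
combine 19, d(20) → 39
combine b(25), c(27) → 52
combine g(28), e(29) → 57
combine 39, 52 → 91
combine 57, 91 → 148
Maximum depth reached is 5.

5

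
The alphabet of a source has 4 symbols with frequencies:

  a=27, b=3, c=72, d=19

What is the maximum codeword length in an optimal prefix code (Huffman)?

Merge the two lowest-weight nodes at each step:
merge b(3) and d(19): 22
merge 22 and a(27): 49
merge 49 and c(72): 121
The rarest symbols sit at the bottom; the longest codeword is 3 bits.

3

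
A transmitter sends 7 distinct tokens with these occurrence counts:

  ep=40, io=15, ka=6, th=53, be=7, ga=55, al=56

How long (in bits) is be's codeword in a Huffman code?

Huffman merges, smallest pair first:
ka(6) + be(7) → 13
13 + io(15) → 28
28 + ep(40) → 68
th(53) + ga(55) → 108
al(56) + 68 → 124
108 + 124 → 232
be sits 5 levels below the root, so its codeword is 5 bits.

5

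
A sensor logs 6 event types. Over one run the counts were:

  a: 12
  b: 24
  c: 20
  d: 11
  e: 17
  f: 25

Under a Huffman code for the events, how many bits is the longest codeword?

3

Merge the two lowest-weight nodes at each step:
d(11) + a(12) → 23
e(17) + c(20) → 37
23 + b(24) → 47
f(25) + 37 → 62
47 + 62 → 109
The rarest symbols sit at the bottom; the longest codeword is 3 bits.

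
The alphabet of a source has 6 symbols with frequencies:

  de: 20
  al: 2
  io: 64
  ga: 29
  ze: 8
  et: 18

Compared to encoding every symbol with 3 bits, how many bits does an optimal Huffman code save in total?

Fixed-length: 3 bits × 141 symbols = 423 bits.
Huffman merges:
merge al(2) and ze(8): 10
merge 10 and et(18): 28
merge de(20) and 28: 48
merge ga(29) and 48: 77
merge io(64) and 77: 141
Huffman total = 10 + 28 + 48 + 77 + 141 = 304 bits.
Saving = 423 − 304 = 119 bits.

119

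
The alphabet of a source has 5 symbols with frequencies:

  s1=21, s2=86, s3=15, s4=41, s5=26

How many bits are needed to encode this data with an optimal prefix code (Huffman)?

Merge the two smallest weights repeatedly:
combine s3(15), s1(21) → 36
combine s5(26), 36 → 62
combine s4(41), 62 → 103
combine s2(86), 103 → 189
Total encoded bits = sum of merged weights = 36 + 62 + 103 + 189 = 390.

390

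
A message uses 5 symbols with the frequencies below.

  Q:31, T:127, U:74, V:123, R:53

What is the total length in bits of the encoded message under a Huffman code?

900

Merge the two smallest weights repeatedly:
Q(31) + R(53) → 84
U(74) + 84 → 158
V(123) + T(127) → 250
158 + 250 → 408
Total encoded bits = sum of merged weights = 84 + 158 + 250 + 408 = 900.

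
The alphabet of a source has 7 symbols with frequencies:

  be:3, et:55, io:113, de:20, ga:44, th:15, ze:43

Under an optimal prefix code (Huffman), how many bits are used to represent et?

3

Huffman merges, smallest pair first:
combine be(3), th(15) → 18
combine 18, de(20) → 38
combine 38, ze(43) → 81
combine ga(44), et(55) → 99
combine 81, 99 → 180
combine io(113), 180 → 293
et's leaf is at depth 3, giving a 3-bit codeword.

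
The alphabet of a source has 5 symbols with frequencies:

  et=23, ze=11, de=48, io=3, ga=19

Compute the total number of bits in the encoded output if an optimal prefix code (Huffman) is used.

207

Merge the two smallest weights repeatedly:
merge io(3) and ze(11): 14
merge 14 and ga(19): 33
merge et(23) and 33: 56
merge de(48) and 56: 104
Each symbol's bit-cost is frequency × depth; summing gives 207 bits (equivalently 14 + 33 + 56 + 104).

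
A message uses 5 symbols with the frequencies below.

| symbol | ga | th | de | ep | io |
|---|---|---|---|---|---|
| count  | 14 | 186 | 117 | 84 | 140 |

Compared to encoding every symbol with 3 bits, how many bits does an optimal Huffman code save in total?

Fixed-length: 3 bits × 541 symbols = 1623 bits.
Huffman merges:
merge ga(14) and ep(84): 98
merge 98 and de(117): 215
merge io(140) and th(186): 326
merge 215 and 326: 541
Huffman total = 98 + 215 + 326 + 541 = 1180 bits.
Saving = 1623 − 1180 = 443 bits.

443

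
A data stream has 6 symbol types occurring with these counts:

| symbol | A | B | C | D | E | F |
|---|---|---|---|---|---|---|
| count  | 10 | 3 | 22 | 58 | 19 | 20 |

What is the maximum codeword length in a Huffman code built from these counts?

4

Merge the two lowest-weight nodes at each step:
B(3) + A(10) → 13
13 + E(19) → 32
F(20) + C(22) → 42
32 + 42 → 74
D(58) + 74 → 132
The first pair merged (B, A) ends up deepest, at depth 4.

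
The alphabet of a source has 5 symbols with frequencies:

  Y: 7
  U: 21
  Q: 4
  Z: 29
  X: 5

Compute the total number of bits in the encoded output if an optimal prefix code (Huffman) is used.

Build the Huffman tree bottom-up:
Q(4) + X(5) → 9
Y(7) + 9 → 16
16 + U(21) → 37
Z(29) + 37 → 66
Each symbol's bit-cost is frequency × depth; summing gives 128 bits (equivalently 9 + 16 + 37 + 66).

128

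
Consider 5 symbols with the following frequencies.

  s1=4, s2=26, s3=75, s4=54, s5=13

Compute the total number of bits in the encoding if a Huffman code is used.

329

Merge the two smallest weights repeatedly:
combine s1(4), s5(13) → 17
combine 17, s2(26) → 43
combine 43, s4(54) → 97
combine s3(75), 97 → 172
Each symbol's bit-cost is frequency × depth; summing gives 329 bits (equivalently 17 + 43 + 97 + 172).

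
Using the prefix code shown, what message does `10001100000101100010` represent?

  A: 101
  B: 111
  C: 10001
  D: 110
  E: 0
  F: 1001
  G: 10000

Read left to right; each codeword is recognised as soon as it completes (prefix code):
  10001→C | 10000→G | 0→E | 101→A | 10001→C | 0→E
Decoded message: CGEACE

CGEACE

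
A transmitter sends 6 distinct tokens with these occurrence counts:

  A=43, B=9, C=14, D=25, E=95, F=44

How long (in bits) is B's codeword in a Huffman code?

Huffman merges, smallest pair first:
merge B(9) and C(14): 23
merge 23 and D(25): 48
merge A(43) and F(44): 87
merge 48 and 87: 135
merge E(95) and 135: 230
B's leaf is at depth 4, giving a 4-bit codeword.

4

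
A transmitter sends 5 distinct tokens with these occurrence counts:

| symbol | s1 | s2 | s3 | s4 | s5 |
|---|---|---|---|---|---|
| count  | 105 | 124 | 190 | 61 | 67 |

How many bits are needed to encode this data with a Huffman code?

1222

Merge the two smallest weights repeatedly:
combine s4(61), s5(67) → 128
combine s1(105), s2(124) → 229
combine 128, s3(190) → 318
combine 229, 318 → 547
The encoded length is the sum of every internal node's weight: 128 + 229 + 318 + 547 = 1222 bits.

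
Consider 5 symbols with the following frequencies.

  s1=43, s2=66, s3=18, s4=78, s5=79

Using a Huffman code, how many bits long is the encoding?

Merge the two smallest weights repeatedly:
s3(18) + s1(43) → 61
61 + s2(66) → 127
s4(78) + s5(79) → 157
127 + 157 → 284
Total encoded bits = sum of merged weights = 61 + 127 + 157 + 284 = 629.

629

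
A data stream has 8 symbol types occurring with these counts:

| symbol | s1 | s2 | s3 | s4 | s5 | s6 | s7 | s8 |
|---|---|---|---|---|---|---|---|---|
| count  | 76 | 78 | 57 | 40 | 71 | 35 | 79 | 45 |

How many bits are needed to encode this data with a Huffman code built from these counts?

Build the Huffman tree bottom-up:
combine s6(35), s4(40) → 75
combine s8(45), s3(57) → 102
combine s5(71), 75 → 146
combine s1(76), s2(78) → 154
combine s7(79), 102 → 181
combine 146, 154 → 300
combine 181, 300 → 481
Each symbol's bit-cost is frequency × depth; summing gives 1439 bits (equivalently 75 + 102 + 146 + 154 + 181 + 300 + 481).

1439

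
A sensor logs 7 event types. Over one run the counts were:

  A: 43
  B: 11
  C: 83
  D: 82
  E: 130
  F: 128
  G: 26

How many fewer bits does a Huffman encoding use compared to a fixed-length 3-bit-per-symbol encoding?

Fixed-length: 3 bits × 503 symbols = 1509 bits.
Huffman merges:
B(11) + G(26) → 37
37 + A(43) → 80
80 + D(82) → 162
C(83) + F(128) → 211
E(130) + 162 → 292
211 + 292 → 503
Huffman total = 37 + 80 + 162 + 211 + 292 + 503 = 1285 bits.
Saving = 1509 − 1285 = 224 bits.

224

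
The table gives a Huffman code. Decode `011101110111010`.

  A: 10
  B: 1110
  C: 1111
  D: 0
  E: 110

Read left to right; each codeword is recognised as soon as it completes (prefix code):
  0→D | 1110→B | 1110→B | 1110→B | 10→A
Decoded message: DBBBA

DBBBA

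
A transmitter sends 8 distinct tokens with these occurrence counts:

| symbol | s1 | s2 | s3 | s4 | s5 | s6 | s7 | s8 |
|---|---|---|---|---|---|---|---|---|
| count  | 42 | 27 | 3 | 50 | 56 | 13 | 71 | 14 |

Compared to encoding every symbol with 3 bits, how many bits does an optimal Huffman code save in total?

81

Fixed-length: 3 bits × 276 symbols = 828 bits.
Huffman merges:
combine s3(3), s6(13) → 16
combine s8(14), 16 → 30
combine s2(27), 30 → 57
combine s1(42), s4(50) → 92
combine s5(56), 57 → 113
combine s7(71), 92 → 163
combine 113, 163 → 276
Huffman total = 16 + 30 + 57 + 92 + 113 + 163 + 276 = 747 bits.
Saving = 828 − 747 = 81 bits.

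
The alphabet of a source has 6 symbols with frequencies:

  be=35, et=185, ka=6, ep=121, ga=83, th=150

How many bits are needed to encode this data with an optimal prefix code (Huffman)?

1325

Merge the two smallest weights repeatedly:
merge ka(6) and be(35): 41
merge 41 and ga(83): 124
merge ep(121) and 124: 245
merge th(150) and et(185): 335
merge 245 and 335: 580
The encoded length is the sum of every internal node's weight: 41 + 124 + 245 + 335 + 580 = 1325 bits.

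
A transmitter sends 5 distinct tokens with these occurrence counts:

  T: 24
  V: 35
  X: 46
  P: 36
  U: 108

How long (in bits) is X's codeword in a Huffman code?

Build the tree from the bottom:
combine T(24), V(35) → 59
combine P(36), X(46) → 82
combine 59, 82 → 141
combine U(108), 141 → 249
X sits 3 levels below the root, so its codeword is 3 bits.

3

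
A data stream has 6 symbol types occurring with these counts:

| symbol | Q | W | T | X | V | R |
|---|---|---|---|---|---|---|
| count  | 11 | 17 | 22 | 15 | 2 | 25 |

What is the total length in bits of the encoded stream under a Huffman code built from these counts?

Build the Huffman tree bottom-up:
V(2) + Q(11) → 13
13 + X(15) → 28
W(17) + T(22) → 39
R(25) + 28 → 53
39 + 53 → 92
Each symbol's bit-cost is frequency × depth; summing gives 225 bits (equivalently 13 + 28 + 39 + 53 + 92).

225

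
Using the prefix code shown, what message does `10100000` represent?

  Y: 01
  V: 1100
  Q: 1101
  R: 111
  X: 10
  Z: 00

XXZZ

Read left to right; each codeword is recognised as soon as it completes (prefix code):
  10→X | 10→X | 00→Z | 00→Z
Decoded message: XXZZ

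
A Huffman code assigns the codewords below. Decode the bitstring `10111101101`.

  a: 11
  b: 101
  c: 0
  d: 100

Read left to right; each codeword is recognised as soon as it completes (prefix code):
  101→b | 11→a | 101→b | 101→b
Decoded message: babb

babb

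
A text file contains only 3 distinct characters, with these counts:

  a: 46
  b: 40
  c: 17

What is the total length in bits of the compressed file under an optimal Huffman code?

Greedily combine the two least-frequent nodes:
c(17) + b(40) → 57
a(46) + 57 → 103
Total encoded bits = sum of merged weights = 57 + 103 = 160.

160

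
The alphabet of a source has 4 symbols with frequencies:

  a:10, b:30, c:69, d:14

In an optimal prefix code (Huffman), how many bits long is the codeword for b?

2

Repeatedly merge the two smallest:
a(10) + d(14) → 24
24 + b(30) → 54
54 + c(69) → 123
b's leaf is at depth 2, giving a 2-bit codeword.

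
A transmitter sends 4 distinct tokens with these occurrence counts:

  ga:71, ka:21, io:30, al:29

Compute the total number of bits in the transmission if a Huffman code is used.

Build the Huffman tree bottom-up:
combine ka(21), al(29) → 50
combine io(30), 50 → 80
combine ga(71), 80 → 151
Each symbol's bit-cost is frequency × depth; summing gives 281 bits (equivalently 50 + 80 + 151).

281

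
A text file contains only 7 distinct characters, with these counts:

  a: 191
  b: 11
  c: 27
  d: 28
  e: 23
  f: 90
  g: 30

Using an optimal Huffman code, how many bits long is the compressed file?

Merge the two smallest weights repeatedly:
combine b(11), e(23) → 34
combine c(27), d(28) → 55
combine g(30), 34 → 64
combine 55, 64 → 119
combine f(90), 119 → 209
combine a(191), 209 → 400
The encoded length is the sum of every internal node's weight: 34 + 55 + 64 + 119 + 209 + 400 = 881 bits.

881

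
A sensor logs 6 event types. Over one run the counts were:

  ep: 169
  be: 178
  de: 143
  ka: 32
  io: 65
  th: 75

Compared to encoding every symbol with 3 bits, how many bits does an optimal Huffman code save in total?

393

Fixed-length: 3 bits × 662 symbols = 1986 bits.
Huffman merges:
ka(32) + io(65) → 97
th(75) + 97 → 172
de(143) + ep(169) → 312
172 + be(178) → 350
312 + 350 → 662
Huffman total = 97 + 172 + 312 + 350 + 662 = 1593 bits.
Saving = 1986 − 1593 = 393 bits.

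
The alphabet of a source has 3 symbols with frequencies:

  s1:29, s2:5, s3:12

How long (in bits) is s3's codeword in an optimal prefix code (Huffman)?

2

Repeatedly merge the two smallest:
merge s2(5) and s3(12): 17
merge 17 and s1(29): 46
s3 sits 2 levels below the root, so its codeword is 2 bits.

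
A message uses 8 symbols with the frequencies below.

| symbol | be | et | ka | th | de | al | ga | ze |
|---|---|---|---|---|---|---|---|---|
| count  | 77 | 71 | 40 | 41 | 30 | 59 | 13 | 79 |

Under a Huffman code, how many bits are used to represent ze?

Huffman merges, smallest pair first:
combine ga(13), de(30) → 43
combine ka(40), th(41) → 81
combine 43, al(59) → 102
combine et(71), be(77) → 148
combine ze(79), 81 → 160
combine 102, 148 → 250
combine 160, 250 → 410
ze sits 2 levels below the root, so its codeword is 2 bits.

2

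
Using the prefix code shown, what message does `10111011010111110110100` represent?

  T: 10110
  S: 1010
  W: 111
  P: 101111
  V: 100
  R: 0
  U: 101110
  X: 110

Read left to right; each codeword is recognised as soon as it completes (prefix code):
  101110→U | 110→X | 101111→P | 10110→T | 100→V
Decoded message: UXPTV

UXPTV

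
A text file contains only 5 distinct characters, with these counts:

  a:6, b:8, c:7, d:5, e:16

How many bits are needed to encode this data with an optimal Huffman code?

Merge the two smallest weights repeatedly:
combine d(5), a(6) → 11
combine c(7), b(8) → 15
combine 11, 15 → 26
combine e(16), 26 → 42
Total encoded bits = sum of merged weights = 11 + 15 + 26 + 42 = 94.

94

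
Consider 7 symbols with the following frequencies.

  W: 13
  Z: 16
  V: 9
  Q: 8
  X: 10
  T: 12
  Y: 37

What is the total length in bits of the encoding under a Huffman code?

Build the Huffman tree bottom-up:
combine Q(8), V(9) → 17
combine X(10), T(12) → 22
combine W(13), Z(16) → 29
combine 17, 22 → 39
combine 29, Y(37) → 66
combine 39, 66 → 105
Each symbol's bit-cost is frequency × depth; summing gives 278 bits (equivalently 17 + 22 + 29 + 39 + 66 + 105).

278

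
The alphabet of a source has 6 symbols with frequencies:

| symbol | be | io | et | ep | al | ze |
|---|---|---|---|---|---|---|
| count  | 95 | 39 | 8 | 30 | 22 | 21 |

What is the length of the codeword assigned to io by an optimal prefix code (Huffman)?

3

Repeatedly merge the two smallest:
merge et(8) and ze(21): 29
merge al(22) and 29: 51
merge ep(30) and io(39): 69
merge 51 and 69: 120
merge be(95) and 120: 215
The subtree containing io is merged 3 times, so code length = 3.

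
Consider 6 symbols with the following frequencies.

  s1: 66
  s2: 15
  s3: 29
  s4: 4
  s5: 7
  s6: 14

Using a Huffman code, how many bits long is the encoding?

280

Build the Huffman tree bottom-up:
s4(4) + s5(7) → 11
11 + s6(14) → 25
s2(15) + 25 → 40
s3(29) + 40 → 69
s1(66) + 69 → 135
Total encoded bits = sum of merged weights = 11 + 25 + 40 + 69 + 135 = 280.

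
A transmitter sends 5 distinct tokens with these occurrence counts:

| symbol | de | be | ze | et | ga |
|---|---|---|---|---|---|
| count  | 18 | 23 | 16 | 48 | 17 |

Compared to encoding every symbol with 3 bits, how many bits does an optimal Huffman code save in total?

Fixed-length: 3 bits × 122 symbols = 366 bits.
Huffman merges:
merge ze(16) and ga(17): 33
merge de(18) and be(23): 41
merge 33 and 41: 74
merge et(48) and 74: 122
Huffman total = 33 + 41 + 74 + 122 = 270 bits.
Saving = 366 − 270 = 96 bits.

96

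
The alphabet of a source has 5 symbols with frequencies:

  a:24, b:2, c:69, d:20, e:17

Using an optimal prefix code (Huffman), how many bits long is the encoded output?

Build the Huffman tree bottom-up:
combine b(2), e(17) → 19
combine 19, d(20) → 39
combine a(24), 39 → 63
combine 63, c(69) → 132
Total encoded bits = sum of merged weights = 19 + 39 + 63 + 132 = 253.

253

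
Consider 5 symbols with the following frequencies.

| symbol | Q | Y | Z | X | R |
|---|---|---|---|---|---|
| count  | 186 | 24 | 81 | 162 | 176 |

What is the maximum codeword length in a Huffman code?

3

Merge the two lowest-weight nodes at each step:
combine Y(24), Z(81) → 105
combine 105, X(162) → 267
combine R(176), Q(186) → 362
combine 267, 362 → 629
The first pair merged (Y, Z) ends up deepest, at depth 3.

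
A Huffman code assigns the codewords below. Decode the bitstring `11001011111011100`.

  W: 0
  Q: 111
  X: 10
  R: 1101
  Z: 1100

ZXQRZ

Read left to right; each codeword is recognised as soon as it completes (prefix code):
  1100→Z | 10→X | 111→Q | 1101→R | 1100→Z
Decoded message: ZXQRZ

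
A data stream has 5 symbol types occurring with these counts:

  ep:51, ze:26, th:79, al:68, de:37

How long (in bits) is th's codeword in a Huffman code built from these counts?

2

Build the tree from the bottom:
ze(26) + de(37) → 63
ep(51) + 63 → 114
al(68) + th(79) → 147
114 + 147 → 261
th's leaf is at depth 2, giving a 2-bit codeword.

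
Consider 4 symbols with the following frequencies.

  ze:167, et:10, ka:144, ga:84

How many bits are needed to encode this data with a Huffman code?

Merge the two smallest weights repeatedly:
merge et(10) and ga(84): 94
merge 94 and ka(144): 238
merge ze(167) and 238: 405
Total encoded bits = sum of merged weights = 94 + 238 + 405 = 737.

737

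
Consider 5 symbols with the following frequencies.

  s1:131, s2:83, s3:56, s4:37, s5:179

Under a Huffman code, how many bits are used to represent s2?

Huffman merges, smallest pair first:
combine s4(37), s3(56) → 93
combine s2(83), 93 → 176
combine s1(131), 176 → 307
combine s5(179), 307 → 486
s2 sits 3 levels below the root, so its codeword is 3 bits.

3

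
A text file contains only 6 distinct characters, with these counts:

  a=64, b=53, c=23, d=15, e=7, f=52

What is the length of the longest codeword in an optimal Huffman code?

Merge the two lowest-weight nodes at each step:
merge e(7) and d(15): 22
merge 22 and c(23): 45
merge 45 and f(52): 97
merge b(53) and a(64): 117
merge 97 and 117: 214
The rarest symbols sit at the bottom; the longest codeword is 4 bits.

4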